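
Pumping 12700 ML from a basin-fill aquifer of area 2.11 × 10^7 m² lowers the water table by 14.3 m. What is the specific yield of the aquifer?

ΔV = 12700 ML = 1.27 × 10^7 m³
Sy = ΔV / (A × Δh) = 1.27 × 10^7 m³ / (2.11 × 10^7 m² × 14.3 m) = 0.04209

Sy ≈ 0.042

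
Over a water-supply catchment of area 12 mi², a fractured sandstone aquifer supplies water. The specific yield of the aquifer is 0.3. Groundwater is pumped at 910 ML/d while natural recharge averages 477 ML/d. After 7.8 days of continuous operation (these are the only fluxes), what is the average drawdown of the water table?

A = 12 mi² = 3.108 × 10^7 m²
Net abstraction = 910 − 477 = 433 ML/d
Q_net = 433 ML/d = 4.33 × 10^5 m³/d
ΔV = Q × t = 4.33 × 10^5 m³/d × 7.8 d = 3.377 × 10^6 m³
Δh = ΔV / (Sy × A) = 3.377 × 10^6 / (0.3 × 3.108 × 10^7) = 0.3622 m

Δh ≈ 0.362 m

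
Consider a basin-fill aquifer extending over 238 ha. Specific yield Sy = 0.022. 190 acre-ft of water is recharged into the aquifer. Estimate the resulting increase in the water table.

Δh ≈ 4.48 m

A = 238 ha = 2.38 × 10^6 m²
ΔV = 190 acre-ft = 2.344 × 10^5 m³
Δh = ΔV / (Sy × A) = 2.344 × 10^5 m³ / (0.022 × 2.38 × 10^6 m²) = 4.476 m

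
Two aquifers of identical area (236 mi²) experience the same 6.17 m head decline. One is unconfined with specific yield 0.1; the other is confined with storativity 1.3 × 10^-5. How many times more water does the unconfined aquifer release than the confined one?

ΔV_u / ΔV_c ≈ 7690

A = 236 mi² = 6.112 × 10^8 m²
Unconfined: ΔV_u = Sy × A × Δh = 0.1 × 6.112 × 10^8 × 6.17 = 3.771 × 10^8 m³
Confined: ΔV_c = S × A × Δh = 1.3 × 10^-5 × 6.112 × 10^8 × 6.17 = 49030 m³
Ratio = ΔV_u / ΔV_c = Sy / S = 0.1 / 1.3 × 10^-5 = 7692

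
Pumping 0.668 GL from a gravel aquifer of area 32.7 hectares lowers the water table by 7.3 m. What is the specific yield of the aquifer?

Sy ≈ 0.28

A = 32.7 hectares = 3.27 × 10^5 m²
ΔV = 0.668 GL = 6.68 × 10^5 m³
Sy = ΔV / (A × Δh) = 6.68 × 10^5 m³ / (3.27 × 10^5 m² × 7.3 m) = 0.2798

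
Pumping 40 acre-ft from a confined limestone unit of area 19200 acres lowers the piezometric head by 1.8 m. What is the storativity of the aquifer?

S ≈ 3.5 × 10^-4

A = 19200 acres = 7.77 × 10^7 m²
ΔV = 40 acre-ft = 49340 m³
S = ΔV / (A × Δh) = 49340 m³ / (7.77 × 10^7 m² × 1.8 m) = 3.528 × 10^-4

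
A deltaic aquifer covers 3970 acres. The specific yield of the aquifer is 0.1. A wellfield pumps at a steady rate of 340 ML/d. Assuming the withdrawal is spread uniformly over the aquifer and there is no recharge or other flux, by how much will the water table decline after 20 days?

Δh ≈ 4.23 m

A = 3970 acres = 1.607 × 10^7 m²
Q = 340 ML/d = 3.4 × 10^5 m³/d
ΔV = Q × t = 3.4 × 10^5 m³/d × 20 d = 6.8 × 10^6 m³
Δh = ΔV / (Sy × A) = 6.8 × 10^6 / (0.1 × 1.607 × 10^7) = 4.233 m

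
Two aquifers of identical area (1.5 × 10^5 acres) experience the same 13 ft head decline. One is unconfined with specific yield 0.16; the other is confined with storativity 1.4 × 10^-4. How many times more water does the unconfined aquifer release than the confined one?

ΔV_u / ΔV_c ≈ 1140

A = 1.5 × 10^5 acres = 6.07 × 10^8 m²
Δh = 13 ft = 3.962 m
Unconfined: ΔV_u = Sy × A × Δh = 0.16 × 6.07 × 10^8 × 3.962 = 3.848 × 10^8 m³
Confined: ΔV_c = S × A × Δh = 1.4 × 10^-4 × 6.07 × 10^8 × 3.962 = 3.367 × 10^5 m³
Ratio = ΔV_u / ΔV_c = Sy / S = 0.16 / 1.4 × 10^-4 = 1143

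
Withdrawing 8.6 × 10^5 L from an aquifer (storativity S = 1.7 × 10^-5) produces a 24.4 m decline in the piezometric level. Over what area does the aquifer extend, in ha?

A ≈ 207 ha

ΔV = 8.6 × 10^5 L = 860 m³
A = ΔV / (S × Δh) = 860 / (1.7 × 10^-5 × 24.4) = 2.073 × 10^6 m²
A = 2.073 × 10^6 m² = 207.3 ha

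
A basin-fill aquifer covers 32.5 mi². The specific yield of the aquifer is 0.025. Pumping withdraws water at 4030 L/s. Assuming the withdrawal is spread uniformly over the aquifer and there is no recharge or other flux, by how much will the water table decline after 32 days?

Δh ≈ 5.29 m

A = 32.5 mi² = 8.417 × 10^7 m²
Q = 4030 L/s = 3.482 × 10^5 m³/d
ΔV = Q × t = 3.482 × 10^5 m³/d × 32 d = 1.114 × 10^7 m³
Δh = ΔV / (Sy × A) = 1.114 × 10^7 / (0.025 × 8.417 × 10^7) = 5.295 m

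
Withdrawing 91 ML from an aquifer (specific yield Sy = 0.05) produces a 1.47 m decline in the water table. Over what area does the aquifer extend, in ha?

A ≈ 124 ha

ΔV = 91 ML = 91000 m³
A = ΔV / (Sy × Δh) = 91000 / (0.05 × 1.47) = 1.238 × 10^6 m²
A = 1.238 × 10^6 m² = 123.8 ha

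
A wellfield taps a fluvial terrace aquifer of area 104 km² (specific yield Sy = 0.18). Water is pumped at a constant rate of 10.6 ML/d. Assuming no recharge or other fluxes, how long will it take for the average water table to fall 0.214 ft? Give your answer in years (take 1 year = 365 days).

t ≈ 0.316 years

A = 104 km² = 1.04 × 10^8 m²
Δh = 0.214 ft = 0.06523 m
ΔV = Sy × A × Δh = 0.18 × 1.04 × 10^8 × 0.06523 = 1.221 × 10^6 m³
Q = 10.6 ML/d = 10600 m³/d
t = ΔV / Q = 1.221 × 10^6 m³ / 10600 m³/d = 115.2 d
t = 115.2 d ≈ 0.3156 years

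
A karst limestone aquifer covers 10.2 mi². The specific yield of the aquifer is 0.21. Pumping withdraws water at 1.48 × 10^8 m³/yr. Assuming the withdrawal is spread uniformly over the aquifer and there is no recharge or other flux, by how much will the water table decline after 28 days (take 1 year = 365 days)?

A = 10.2 mi² = 2.642 × 10^7 m²
Q = 1.48 × 10^8 m³/yr = 4.055 × 10^5 m³/d
ΔV = Q × t = 4.055 × 10^5 m³/d × 28 d = 1.135 × 10^7 m³
Δh = ΔV / (Sy × A) = 1.135 × 10^7 / (0.21 × 2.642 × 10^7) = 2.046 m

Δh ≈ 2.05 m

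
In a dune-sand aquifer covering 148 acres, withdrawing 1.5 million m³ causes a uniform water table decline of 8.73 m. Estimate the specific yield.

A = 148 acres = 5.989 × 10^5 m²
ΔV = 1.5 million m³ = 1.5 × 10^6 m³
Sy = ΔV / (A × Δh) = 1.5 × 10^6 m³ / (5.989 × 10^5 m² × 8.73 m) = 0.2869

Sy ≈ 0.29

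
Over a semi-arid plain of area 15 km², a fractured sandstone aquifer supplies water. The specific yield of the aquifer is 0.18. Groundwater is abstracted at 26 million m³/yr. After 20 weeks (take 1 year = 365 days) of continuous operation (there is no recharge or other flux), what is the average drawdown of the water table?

A = 15 km² = 1.5 × 10^7 m²
Q = 26 million m³/yr = 71230 m³/d
t = 20 weeks = 140 d
ΔV = Q × t = 71230 m³/d × 140 d = 9.973 × 10^6 m³
Δh = ΔV / (Sy × A) = 9.973 × 10^6 / (0.18 × 1.5 × 10^7) = 3.694 m

Δh ≈ 3.69 m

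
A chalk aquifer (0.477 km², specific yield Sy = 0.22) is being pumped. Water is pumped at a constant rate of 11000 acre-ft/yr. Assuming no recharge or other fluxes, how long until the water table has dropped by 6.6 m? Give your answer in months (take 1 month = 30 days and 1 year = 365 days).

t ≈ 0.621 months

A = 0.477 km² = 4.77 × 10^5 m²
ΔV = Sy × A × Δh = 0.22 × 4.77 × 10^5 × 6.6 = 6.926 × 10^5 m³
Q = 11000 acre-ft/yr = 37170 m³/d
t = ΔV / Q = 6.926 × 10^5 m³ / 37170 m³/d = 18.63 d
t = 18.63 d ≈ 0.6211 months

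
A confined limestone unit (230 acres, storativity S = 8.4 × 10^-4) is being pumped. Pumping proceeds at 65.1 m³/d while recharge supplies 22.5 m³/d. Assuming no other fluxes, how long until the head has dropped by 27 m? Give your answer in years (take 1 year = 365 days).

A = 230 acres = 9.308 × 10^5 m²
ΔV = S × A × Δh = 8.4 × 10^-4 × 9.308 × 10^5 × 27 = 21110 m³
Net withdrawal = 65.1 − 22.5 = 42.6 m³/d
t = ΔV / Q = 21110 m³ / 42.6 m³/d = 495.5 d
t = 495.5 d ≈ 1.358 years

t ≈ 1.36 years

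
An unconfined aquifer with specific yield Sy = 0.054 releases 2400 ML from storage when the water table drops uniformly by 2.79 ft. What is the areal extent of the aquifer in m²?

Δh = 2.79 ft = 0.8504 m
ΔV = 2400 ML = 2.4 × 10^6 m³
A = ΔV / (Sy × Δh) = 2.4 × 10^6 / (0.054 × 0.8504) = 5.226 × 10^7 m²

A ≈ 5.23 × 10^7 m²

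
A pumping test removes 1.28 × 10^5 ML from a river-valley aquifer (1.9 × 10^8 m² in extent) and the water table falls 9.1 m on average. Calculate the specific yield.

Sy ≈ 0.074

ΔV = 1.28 × 10^5 ML = 1.28 × 10^8 m³
Sy = ΔV / (A × Δh) = 1.28 × 10^8 m³ / (1.9 × 10^8 m² × 9.1 m) = 0.07403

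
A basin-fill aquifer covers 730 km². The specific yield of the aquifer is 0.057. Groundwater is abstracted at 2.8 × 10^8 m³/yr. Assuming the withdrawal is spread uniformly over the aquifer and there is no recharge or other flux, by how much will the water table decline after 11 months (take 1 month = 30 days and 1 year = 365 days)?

Δh ≈ 6.08 m

A = 730 km² = 7.3 × 10^8 m²
Q = 2.8 × 10^8 m³/yr = 7.671 × 10^5 m³/d
t = 11 months = 330 d
ΔV = Q × t = 7.671 × 10^5 m³/d × 330 d = 2.532 × 10^8 m³
Δh = ΔV / (Sy × A) = 2.532 × 10^8 / (0.057 × 7.3 × 10^8) = 6.084 m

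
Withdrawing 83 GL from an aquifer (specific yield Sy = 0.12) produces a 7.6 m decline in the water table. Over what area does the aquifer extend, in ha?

A ≈ 9100 ha

ΔV = 83 GL = 8.3 × 10^7 m³
A = ΔV / (Sy × Δh) = 8.3 × 10^7 / (0.12 × 7.6) = 9.101 × 10^7 m²
A = 9.101 × 10^7 m² = 9101 ha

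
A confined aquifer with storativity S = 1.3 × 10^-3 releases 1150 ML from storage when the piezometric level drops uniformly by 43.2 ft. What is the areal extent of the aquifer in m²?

Δh = 43.2 ft = 13.17 m
ΔV = 1150 ML = 1.15 × 10^6 m³
A = ΔV / (S × Δh) = 1.15 × 10^6 / (0.0013 × 13.17) = 6.718 × 10^7 m²

A ≈ 6.72 × 10^7 m²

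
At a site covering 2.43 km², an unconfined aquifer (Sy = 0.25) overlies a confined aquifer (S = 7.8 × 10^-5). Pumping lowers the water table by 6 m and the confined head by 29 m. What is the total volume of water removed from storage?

ΔV ≈ 3.65 × 10^6 m³

A = 2.43 km² = 2.43 × 10^6 m²
Unconfined: ΔV_u = Sy × A × Δh_u = 0.25 × 2.43 × 10^6 × 6 = 3.645 × 10^6 m³
Confined: ΔV_c = S × A × Δh_c = 7.8 × 10^-5 × 2.43 × 10^6 × 29 = 5497 m³
Total ΔV = 3.645 × 10^6 + 5497 = 3.65 × 10^6 m³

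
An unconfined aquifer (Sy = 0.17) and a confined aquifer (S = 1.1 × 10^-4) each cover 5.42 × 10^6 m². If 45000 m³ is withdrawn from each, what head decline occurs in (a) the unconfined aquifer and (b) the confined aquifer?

Unconfined: Δh_u = ΔV/(Sy·A) = 45000/(0.17 × 5.42 × 10^6) = 0.04884 m
Confined: Δh_c = ΔV/(S·A) = 45000/(1.1 × 10^-4 × 5.42 × 10^6) = 75.48 m

Δh_u ≈ 0.0488 m; Δh_c ≈ 75.5 m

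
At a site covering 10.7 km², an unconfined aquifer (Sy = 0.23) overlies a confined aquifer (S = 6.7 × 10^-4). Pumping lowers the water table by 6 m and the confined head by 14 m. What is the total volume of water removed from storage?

A = 10.7 km² = 1.07 × 10^7 m²
Unconfined: ΔV_u = Sy × A × Δh_u = 0.23 × 1.07 × 10^7 × 6 = 1.477 × 10^7 m³
Confined: ΔV_c = S × A × Δh_c = 6.7 × 10^-4 × 1.07 × 10^7 × 14 = 1.004 × 10^5 m³
Total ΔV = 1.477 × 10^7 + 1.004 × 10^5 = 1.487 × 10^7 m³

ΔV ≈ 1.49 × 10^7 m³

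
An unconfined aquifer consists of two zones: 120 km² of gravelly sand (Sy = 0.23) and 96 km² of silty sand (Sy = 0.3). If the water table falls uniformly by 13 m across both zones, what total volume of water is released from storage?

A₁ = 120 km² = 1.2 × 10^8 m²; A₂ = 96 km² = 9.6 × 10^7 m²
ΔV₁ = 0.23 × 1.2 × 10^8 × 13 = 3.588 × 10^8 m³
ΔV₂ = 0.3 × 9.6 × 10^7 × 13 = 3.744 × 10^8 m³
ΔV = ΔV₁ + ΔV₂ = 7.332 × 10^8 m³

ΔV ≈ 7.33 × 10^8 m³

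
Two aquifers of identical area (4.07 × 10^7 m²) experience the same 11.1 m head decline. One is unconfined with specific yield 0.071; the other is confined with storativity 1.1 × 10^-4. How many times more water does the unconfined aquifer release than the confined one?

ΔV_u / ΔV_c ≈ 645

Unconfined: ΔV_u = Sy × A × Δh = 0.071 × 4.07 × 10^7 × 11.1 = 3.208 × 10^7 m³
Confined: ΔV_c = S × A × Δh = 1.1 × 10^-4 × 4.07 × 10^7 × 11.1 = 49690 m³
Ratio = ΔV_u / ΔV_c = Sy / S = 0.071 / 1.1 × 10^-4 = 645.5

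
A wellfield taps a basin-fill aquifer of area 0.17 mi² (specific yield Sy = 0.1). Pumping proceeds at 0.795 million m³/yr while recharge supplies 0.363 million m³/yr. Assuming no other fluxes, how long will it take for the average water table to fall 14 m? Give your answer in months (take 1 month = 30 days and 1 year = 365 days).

t ≈ 17.4 months

A = 0.17 mi² = 4.403 × 10^5 m²
ΔV = Sy × A × Δh = 0.1 × 4.403 × 10^5 × 14 = 6.164 × 10^5 m³
Net withdrawal = 0.795 − 0.363 = 0.432 million m³/yr = 1184 m³/d
t = ΔV / Q = 6.164 × 10^5 m³ / 1184 m³/d = 520.8 d
t = 520.8 d ≈ 17.36 months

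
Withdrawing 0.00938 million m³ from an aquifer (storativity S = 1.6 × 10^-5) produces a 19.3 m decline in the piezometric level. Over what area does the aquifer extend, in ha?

A ≈ 3040 ha

ΔV = 0.00938 million m³ = 9380 m³
A = ΔV / (S × Δh) = 9380 / (1.6 × 10^-5 × 19.3) = 3.038 × 10^7 m²
A = 3.038 × 10^7 m² = 3038 ha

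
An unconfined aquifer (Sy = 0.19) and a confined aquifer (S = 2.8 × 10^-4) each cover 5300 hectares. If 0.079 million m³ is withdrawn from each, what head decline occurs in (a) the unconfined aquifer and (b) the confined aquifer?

Δh_u ≈ 0.00785 m; Δh_c ≈ 5.32 m

A = 5300 hectares = 5.3 × 10^7 m²
ΔV = 0.079 million m³ = 79000 m³
Unconfined: Δh_u = ΔV/(Sy·A) = 79000/(0.19 × 5.3 × 10^7) = 0.007845 m
Confined: Δh_c = ΔV/(S·A) = 79000/(2.8 × 10^-4 × 5.3 × 10^7) = 5.323 m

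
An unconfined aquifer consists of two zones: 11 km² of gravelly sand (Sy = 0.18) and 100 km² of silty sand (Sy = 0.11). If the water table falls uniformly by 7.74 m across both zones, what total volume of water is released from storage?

ΔV ≈ 1 × 10^8 m³

A₁ = 11 km² = 1.1 × 10^7 m²; A₂ = 100 km² = 1 × 10^8 m²
ΔV₁ = 0.18 × 1.1 × 10^7 × 7.74 = 1.533 × 10^7 m³
ΔV₂ = 0.11 × 1 × 10^8 × 7.74 = 8.514 × 10^7 m³
ΔV = ΔV₁ + ΔV₂ = 1.005 × 10^8 m³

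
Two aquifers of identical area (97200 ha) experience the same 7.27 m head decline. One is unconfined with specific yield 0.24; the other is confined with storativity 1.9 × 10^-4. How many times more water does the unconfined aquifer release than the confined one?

ΔV_u / ΔV_c ≈ 1260

A = 97200 ha = 9.72 × 10^8 m²
Unconfined: ΔV_u = Sy × A × Δh = 0.24 × 9.72 × 10^8 × 7.27 = 1.696 × 10^9 m³
Confined: ΔV_c = S × A × Δh = 1.9 × 10^-4 × 9.72 × 10^8 × 7.27 = 1.343 × 10^6 m³
Ratio = ΔV_u / ΔV_c = Sy / S = 0.24 / 1.9 × 10^-4 = 1263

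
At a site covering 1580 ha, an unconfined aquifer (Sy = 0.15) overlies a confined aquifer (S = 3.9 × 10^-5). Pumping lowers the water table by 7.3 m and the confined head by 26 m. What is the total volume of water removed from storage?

ΔV ≈ 1.73 × 10^7 m³

A = 1580 ha = 1.58 × 10^7 m²
Unconfined: ΔV_u = Sy × A × Δh_u = 0.15 × 1.58 × 10^7 × 7.3 = 1.73 × 10^7 m³
Confined: ΔV_c = S × A × Δh_c = 3.9 × 10^-5 × 1.58 × 10^7 × 26 = 16020 m³
Total ΔV = 1.73 × 10^7 + 16020 = 1.732 × 10^7 m³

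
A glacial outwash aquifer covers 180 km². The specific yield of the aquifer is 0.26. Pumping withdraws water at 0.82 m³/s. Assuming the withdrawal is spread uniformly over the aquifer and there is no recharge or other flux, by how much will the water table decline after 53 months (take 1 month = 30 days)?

A = 180 km² = 1.8 × 10^8 m²
Q = 0.82 m³/s = 70850 m³/d
t = 53 months = 1590 d
ΔV = Q × t = 70850 m³/d × 1590 d = 1.126 × 10^8 m³
Δh = ΔV / (Sy × A) = 1.126 × 10^8 / (0.26 × 1.8 × 10^8) = 2.407 m

Δh ≈ 2.41 m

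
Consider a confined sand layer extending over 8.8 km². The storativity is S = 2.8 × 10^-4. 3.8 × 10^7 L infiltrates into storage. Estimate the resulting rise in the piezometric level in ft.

Δh ≈ 50.6 ft

A = 8.8 km² = 8.8 × 10^6 m²
ΔV = 3.8 × 10^7 L = 38000 m³
Δh = ΔV / (S × A) = 38000 m³ / (2.8 × 10^-4 × 8.8 × 10^6 m²) = 15.42 m
Δh = 15.42 m = 50.6 ft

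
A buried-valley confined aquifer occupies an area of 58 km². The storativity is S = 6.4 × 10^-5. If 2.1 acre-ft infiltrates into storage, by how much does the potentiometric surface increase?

Δh ≈ 0.698 m

A = 58 km² = 5.8 × 10^7 m²
ΔV = 2.1 acre-ft = 2590 m³
Δh = ΔV / (S × A) = 2590 m³ / (6.4 × 10^-5 × 5.8 × 10^7 m²) = 0.6978 m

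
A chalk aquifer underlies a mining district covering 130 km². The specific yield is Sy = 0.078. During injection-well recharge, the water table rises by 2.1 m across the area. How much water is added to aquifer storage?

A = 130 km² = 1.3 × 10^8 m²
ΔV = Sy × A × Δh = 0.078 × 1.3 × 10^8 m² × 2.1 m = 2.129 × 10^7 m³

ΔV ≈ 2.13 × 10^7 m³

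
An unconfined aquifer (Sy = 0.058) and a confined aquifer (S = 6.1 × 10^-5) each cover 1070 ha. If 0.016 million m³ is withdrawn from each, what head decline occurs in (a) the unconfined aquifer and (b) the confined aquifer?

A = 1070 ha = 1.07 × 10^7 m²
ΔV = 0.016 million m³ = 16000 m³
Unconfined: Δh_u = ΔV/(Sy·A) = 16000/(0.058 × 1.07 × 10^7) = 0.02578 m
Confined: Δh_c = ΔV/(S·A) = 16000/(6.1 × 10^-5 × 1.07 × 10^7) = 24.51 m

Δh_u ≈ 0.0258 m; Δh_c ≈ 24.5 m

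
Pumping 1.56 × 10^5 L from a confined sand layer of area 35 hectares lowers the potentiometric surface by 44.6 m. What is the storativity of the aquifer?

S ≈ 1 × 10^-5

A = 35 hectares = 3.5 × 10^5 m²
ΔV = 1.56 × 10^5 L = 156 m³
S = ΔV / (A × Δh) = 156 m³ / (3.5 × 10^5 m² × 44.6 m) = 9.994 × 10^-6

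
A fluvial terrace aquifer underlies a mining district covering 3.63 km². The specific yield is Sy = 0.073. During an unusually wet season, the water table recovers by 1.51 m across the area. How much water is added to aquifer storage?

ΔV ≈ 4 × 10^5 m³

A = 3.63 km² = 3.63 × 10^6 m²
ΔV = Sy × A × Δh = 0.073 × 3.63 × 10^6 m² × 1.51 m = 4.001 × 10^5 m³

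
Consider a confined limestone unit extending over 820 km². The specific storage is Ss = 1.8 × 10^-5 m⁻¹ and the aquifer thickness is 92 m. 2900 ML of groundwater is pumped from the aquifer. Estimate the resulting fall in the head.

Δh ≈ 2.14 m

S = Ss × b = 1.8 × 10^-5 m⁻¹ × 92 m = 1.656 × 10^-3
A = 820 km² = 8.2 × 10^8 m²
ΔV = 2900 ML = 2.9 × 10^6 m³
Δh = ΔV / (S × A) = 2.9 × 10^6 m³ / (0.001656 × 8.2 × 10^8 m²) = 2.136 m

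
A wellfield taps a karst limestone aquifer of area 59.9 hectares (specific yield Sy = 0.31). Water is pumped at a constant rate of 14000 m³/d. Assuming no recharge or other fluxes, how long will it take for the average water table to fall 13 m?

t ≈ 172 days

A = 59.9 hectares = 5.99 × 10^5 m²
ΔV = Sy × A × Δh = 0.31 × 5.99 × 10^5 × 13 = 2.414 × 10^6 m³
t = ΔV / Q = 2.414 × 10^6 m³ / 14000 m³/d = 172.4 d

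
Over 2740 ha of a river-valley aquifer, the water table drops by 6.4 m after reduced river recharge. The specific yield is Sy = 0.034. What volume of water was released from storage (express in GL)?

A = 2740 ha = 2.74 × 10^7 m²
ΔV = Sy × A × Δh = 0.034 × 2.74 × 10^7 m² × 6.4 m = 5.962 × 10^6 m³
ΔV = 5.962 × 10^6 m³ = 5.962 GL

ΔV ≈ 5.96 GL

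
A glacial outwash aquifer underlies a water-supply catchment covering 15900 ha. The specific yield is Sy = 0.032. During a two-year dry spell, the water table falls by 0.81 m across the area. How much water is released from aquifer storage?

A = 15900 ha = 1.59 × 10^8 m²
ΔV = Sy × A × Δh = 0.032 × 1.59 × 10^8 m² × 0.81 m = 4.121 × 10^6 m³

ΔV ≈ 4.12 × 10^6 m³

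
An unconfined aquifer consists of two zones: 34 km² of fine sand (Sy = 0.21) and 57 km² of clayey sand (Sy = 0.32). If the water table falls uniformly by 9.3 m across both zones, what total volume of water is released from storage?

ΔV ≈ 2.36 × 10^8 m³

A₁ = 34 km² = 3.4 × 10^7 m²; A₂ = 57 km² = 5.7 × 10^7 m²
ΔV₁ = 0.21 × 3.4 × 10^7 × 9.3 = 6.64 × 10^7 m³
ΔV₂ = 0.32 × 5.7 × 10^7 × 9.3 = 1.696 × 10^8 m³
ΔV = ΔV₁ + ΔV₂ = 2.36 × 10^8 m³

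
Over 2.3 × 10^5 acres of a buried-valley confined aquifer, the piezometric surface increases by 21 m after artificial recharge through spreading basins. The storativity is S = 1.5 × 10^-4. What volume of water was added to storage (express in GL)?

A = 2.3 × 10^5 acres = 9.308 × 10^8 m²
ΔV = S × A × Δh = 1.5 × 10^-4 × 9.308 × 10^8 m² × 21 m = 2.932 × 10^6 m³
ΔV = 2.932 × 10^6 m³ = 2.932 GL

ΔV ≈ 2.93 GL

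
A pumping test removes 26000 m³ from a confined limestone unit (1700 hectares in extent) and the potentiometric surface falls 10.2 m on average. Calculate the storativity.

S ≈ 1.5 × 10^-4

A = 1700 hectares = 1.7 × 10^7 m²
S = ΔV / (A × Δh) = 26000 m³ / (1.7 × 10^7 m² × 10.2 m) = 1.499 × 10^-4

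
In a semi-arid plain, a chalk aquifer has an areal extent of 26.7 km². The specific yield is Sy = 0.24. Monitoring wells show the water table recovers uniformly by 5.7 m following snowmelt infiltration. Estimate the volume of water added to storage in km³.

A = 26.7 km² = 2.67 × 10^7 m²
ΔV = Sy × A × Δh = 0.24 × 2.67 × 10^7 m² × 5.7 m = 3.653 × 10^7 m³
ΔV = 3.653 × 10^7 m³ = 0.03653 km³

ΔV ≈ 0.0365 km³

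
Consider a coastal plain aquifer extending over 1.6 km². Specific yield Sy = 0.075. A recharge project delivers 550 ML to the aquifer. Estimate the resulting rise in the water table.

A = 1.6 km² = 1.6 × 10^6 m²
ΔV = 550 ML = 5.5 × 10^5 m³
Δh = ΔV / (Sy × A) = 5.5 × 10^5 m³ / (0.075 × 1.6 × 10^6 m²) = 4.583 m

Δh ≈ 4.58 m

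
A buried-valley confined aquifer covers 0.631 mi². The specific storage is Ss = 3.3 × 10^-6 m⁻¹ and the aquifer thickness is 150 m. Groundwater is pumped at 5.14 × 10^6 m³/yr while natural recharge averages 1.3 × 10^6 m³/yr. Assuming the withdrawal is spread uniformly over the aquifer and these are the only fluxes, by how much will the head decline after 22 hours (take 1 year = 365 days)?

S = Ss × b = 3.3 × 10^-6 m⁻¹ × 150 m = 4.95 × 10^-4
A = 0.631 mi² = 1.634 × 10^6 m²
Net abstraction = 5.14 × 10^6 − 1.3 × 10^6 = 3.84 × 10^6 m³/yr
Q_net = 3.84 × 10^6 m³/yr = 10520 m³/d
t = 22 hours = 0.9167 d
ΔV = Q × t = 10520 m³/d × 0.9167 d = 9644 m³
Δh = ΔV / (S × A) = 9644 / (4.95 × 10^-4 × 1.634 × 10^6) = 11.92 m

Δh ≈ 11.9 m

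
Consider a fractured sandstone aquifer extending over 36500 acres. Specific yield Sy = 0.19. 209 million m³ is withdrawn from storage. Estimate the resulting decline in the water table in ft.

Δh ≈ 24.4 ft

A = 36500 acres = 1.477 × 10^8 m²
ΔV = 209 million m³ = 2.09 × 10^8 m³
Δh = ΔV / (Sy × A) = 2.09 × 10^8 m³ / (0.19 × 1.477 × 10^8 m²) = 7.447 m
Δh = 7.447 m = 24.43 ft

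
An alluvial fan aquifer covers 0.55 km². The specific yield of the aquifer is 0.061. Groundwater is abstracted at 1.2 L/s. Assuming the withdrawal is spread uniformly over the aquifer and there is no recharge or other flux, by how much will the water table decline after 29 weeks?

A = 0.55 km² = 5.5 × 10^5 m²
Q = 1.2 L/s = 103.7 m³/d
t = 29 weeks = 203 d
ΔV = Q × t = 103.7 m³/d × 203 d = 21050 m³
Δh = ΔV / (Sy × A) = 21050 / (0.061 × 5.5 × 10^5) = 0.6273 m

Δh ≈ 0.627 m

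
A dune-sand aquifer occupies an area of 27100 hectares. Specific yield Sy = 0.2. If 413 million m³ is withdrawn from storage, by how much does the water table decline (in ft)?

Δh ≈ 25 ft

A = 27100 hectares = 2.71 × 10^8 m²
ΔV = 413 million m³ = 4.13 × 10^8 m³
Δh = ΔV / (Sy × A) = 4.13 × 10^8 m³ / (0.2 × 2.71 × 10^8 m²) = 7.62 m
Δh = 7.62 m = 25 ft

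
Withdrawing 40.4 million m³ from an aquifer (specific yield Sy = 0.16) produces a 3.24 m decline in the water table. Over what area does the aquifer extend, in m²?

A ≈ 7.79 × 10^7 m²

ΔV = 40.4 million m³ = 4.04 × 10^7 m³
A = ΔV / (Sy × Δh) = 4.04 × 10^7 / (0.16 × 3.24) = 7.793 × 10^7 m²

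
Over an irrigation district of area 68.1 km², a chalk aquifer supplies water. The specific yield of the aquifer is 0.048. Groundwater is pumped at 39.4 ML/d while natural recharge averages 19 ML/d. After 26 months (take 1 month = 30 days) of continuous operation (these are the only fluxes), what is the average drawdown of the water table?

A = 68.1 km² = 6.81 × 10^7 m²
Net abstraction = 39.4 − 19 = 20.4 ML/d
Q_net = 20.4 ML/d = 20400 m³/d
t = 26 months = 780 d
ΔV = Q × t = 20400 m³/d × 780 d = 1.591 × 10^7 m³
Δh = ΔV / (Sy × A) = 1.591 × 10^7 / (0.048 × 6.81 × 10^7) = 4.868 m

Δh ≈ 4.87 m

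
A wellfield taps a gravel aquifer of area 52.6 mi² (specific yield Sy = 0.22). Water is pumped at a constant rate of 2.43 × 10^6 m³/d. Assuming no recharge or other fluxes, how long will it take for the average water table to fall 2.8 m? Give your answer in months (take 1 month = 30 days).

A = 52.6 mi² = 1.362 × 10^8 m²
ΔV = Sy × A × Δh = 0.22 × 1.362 × 10^8 × 2.8 = 8.392 × 10^7 m³
t = ΔV / Q = 8.392 × 10^7 m³ / 2.43 × 10^6 m³/d = 34.53 d
t = 34.53 d ≈ 1.151 months

t ≈ 1.15 months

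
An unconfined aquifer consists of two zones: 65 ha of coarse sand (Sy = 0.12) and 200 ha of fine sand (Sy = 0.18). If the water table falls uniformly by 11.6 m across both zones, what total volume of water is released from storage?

ΔV ≈ 5.08 × 10^6 m³

A₁ = 65 ha = 6.5 × 10^5 m²; A₂ = 200 ha = 2 × 10^6 m²
ΔV₁ = 0.12 × 6.5 × 10^5 × 11.6 = 9.048 × 10^5 m³
ΔV₂ = 0.18 × 2 × 10^6 × 11.6 = 4.176 × 10^6 m³
ΔV = ΔV₁ + ΔV₂ = 5.081 × 10^6 m³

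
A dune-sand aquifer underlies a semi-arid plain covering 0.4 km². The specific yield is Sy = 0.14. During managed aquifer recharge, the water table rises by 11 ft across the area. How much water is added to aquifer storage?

ΔV ≈ 1.88 × 10^5 m³

A = 0.4 km² = 4 × 10^5 m²
Δh = 11 ft = 3.353 m
ΔV = Sy × A × Δh = 0.14 × 4 × 10^5 m² × 3.353 m = 1.878 × 10^5 m³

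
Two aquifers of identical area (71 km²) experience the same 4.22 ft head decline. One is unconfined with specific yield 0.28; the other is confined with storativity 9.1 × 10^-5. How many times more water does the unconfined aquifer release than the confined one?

ΔV_u / ΔV_c ≈ 3080

A = 71 km² = 7.1 × 10^7 m²
Δh = 4.22 ft = 1.286 m
Unconfined: ΔV_u = Sy × A × Δh = 0.28 × 7.1 × 10^7 × 1.286 = 2.557 × 10^7 m³
Confined: ΔV_c = S × A × Δh = 9.1 × 10^-5 × 7.1 × 10^7 × 1.286 = 8311 m³
Ratio = ΔV_u / ΔV_c = Sy / S = 0.28 / 9.1 × 10^-5 = 3077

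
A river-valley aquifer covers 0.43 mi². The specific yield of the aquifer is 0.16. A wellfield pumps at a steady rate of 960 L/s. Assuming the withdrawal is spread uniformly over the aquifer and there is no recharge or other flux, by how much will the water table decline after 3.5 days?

A = 0.43 mi² = 1.114 × 10^6 m²
Q = 960 L/s = 82940 m³/d
ΔV = Q × t = 82940 m³/d × 3.5 d = 2.903 × 10^5 m³
Δh = ΔV / (Sy × A) = 2.903 × 10^5 / (0.16 × 1.114 × 10^6) = 1.629 m

Δh ≈ 1.63 m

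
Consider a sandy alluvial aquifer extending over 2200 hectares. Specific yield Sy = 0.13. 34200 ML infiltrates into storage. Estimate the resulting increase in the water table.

Δh ≈ 12 m

A = 2200 hectares = 2.2 × 10^7 m²
ΔV = 34200 ML = 3.42 × 10^7 m³
Δh = ΔV / (Sy × A) = 3.42 × 10^7 m³ / (0.13 × 2.2 × 10^7 m²) = 11.96 m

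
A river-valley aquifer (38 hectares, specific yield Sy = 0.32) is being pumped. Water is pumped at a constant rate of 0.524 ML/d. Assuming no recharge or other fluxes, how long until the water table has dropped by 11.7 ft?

A = 38 hectares = 3.8 × 10^5 m²
Δh = 11.7 ft = 3.566 m
ΔV = Sy × A × Δh = 0.32 × 3.8 × 10^5 × 3.566 = 4.336 × 10^5 m³
Q = 0.524 ML/d = 524 m³/d
t = ΔV / Q = 4.336 × 10^5 m³ / 524 m³/d = 827.6 d

t ≈ 828 days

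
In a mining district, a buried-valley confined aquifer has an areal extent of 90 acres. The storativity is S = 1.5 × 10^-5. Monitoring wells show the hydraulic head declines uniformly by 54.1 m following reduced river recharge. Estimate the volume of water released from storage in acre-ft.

A = 90 acres = 3.642 × 10^5 m²
ΔV = S × A × Δh = 1.5 × 10^-5 × 3.642 × 10^5 m² × 54.1 m = 295.6 m³
ΔV = 295.6 m³ = 0.2396 acre-ft

ΔV ≈ 0.24 acre-ft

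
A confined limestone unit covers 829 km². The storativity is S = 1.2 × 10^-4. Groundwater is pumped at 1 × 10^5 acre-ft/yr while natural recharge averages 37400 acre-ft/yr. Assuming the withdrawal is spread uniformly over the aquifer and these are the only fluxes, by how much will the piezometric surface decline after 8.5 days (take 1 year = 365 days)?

A = 829 km² = 8.29 × 10^8 m²
Net abstraction = 1 × 10^5 − 37400 = 62600 acre-ft/yr
Q_net = 62600 acre-ft/yr = 2.116 × 10^5 m³/d
ΔV = Q × t = 2.116 × 10^5 m³/d × 8.5 d = 1.798 × 10^6 m³
Δh = ΔV / (S × A) = 1.798 × 10^6 / (1.2 × 10^-4 × 8.29 × 10^8) = 18.08 m

Δh ≈ 18.1 m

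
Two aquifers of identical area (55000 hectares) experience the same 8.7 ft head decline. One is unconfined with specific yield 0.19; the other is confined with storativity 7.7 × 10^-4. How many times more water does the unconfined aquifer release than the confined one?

ΔV_u / ΔV_c ≈ 247

A = 55000 hectares = 5.5 × 10^8 m²
Δh = 8.7 ft = 2.652 m
Unconfined: ΔV_u = Sy × A × Δh = 0.19 × 5.5 × 10^8 × 2.652 = 2.771 × 10^8 m³
Confined: ΔV_c = S × A × Δh = 7.7 × 10^-4 × 5.5 × 10^8 × 2.652 = 1.123 × 10^6 m³
Ratio = ΔV_u / ΔV_c = Sy / S = 0.19 / 7.7 × 10^-4 = 246.8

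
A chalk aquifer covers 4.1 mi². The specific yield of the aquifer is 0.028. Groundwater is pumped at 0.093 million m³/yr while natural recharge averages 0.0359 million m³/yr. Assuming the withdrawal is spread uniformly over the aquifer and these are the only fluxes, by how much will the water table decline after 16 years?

A = 4.1 mi² = 1.062 × 10^7 m²
Net abstraction = 0.093 − 0.0359 = 0.0571 million m³/yr
Q_net = 0.0571 million m³/yr = 156.4 m³/d
t = 16 years = 5840 d
ΔV = Q × t = 156.4 m³/d × 5840 d = 9.136 × 10^5 m³
Δh = ΔV / (Sy × A) = 9.136 × 10^5 / (0.028 × 1.062 × 10^7) = 3.073 m

Δh ≈ 3.07 m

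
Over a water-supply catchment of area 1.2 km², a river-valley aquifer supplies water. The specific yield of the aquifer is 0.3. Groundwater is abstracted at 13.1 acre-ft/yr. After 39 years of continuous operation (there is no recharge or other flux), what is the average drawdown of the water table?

Δh ≈ 1.75 m

A = 1.2 km² = 1.2 × 10^6 m²
Q = 13.1 acre-ft/yr = 44.27 m³/d
t = 39 years = 14240 d
ΔV = Q × t = 44.27 m³/d × 14240 d = 6.302 × 10^5 m³
Δh = ΔV / (Sy × A) = 6.302 × 10^5 / (0.3 × 1.2 × 10^6) = 1.751 m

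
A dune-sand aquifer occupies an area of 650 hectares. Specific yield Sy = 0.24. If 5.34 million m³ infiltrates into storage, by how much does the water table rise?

Δh ≈ 3.42 m

A = 650 hectares = 6.5 × 10^6 m²
ΔV = 5.34 million m³ = 5.34 × 10^6 m³
Δh = ΔV / (Sy × A) = 5.34 × 10^6 m³ / (0.24 × 6.5 × 10^6 m²) = 3.423 m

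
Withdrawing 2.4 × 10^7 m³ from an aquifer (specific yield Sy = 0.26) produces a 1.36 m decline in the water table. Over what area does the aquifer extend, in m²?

A ≈ 6.79 × 10^7 m²

A = ΔV / (Sy × Δh) = 2.4 × 10^7 / (0.26 × 1.36) = 6.787 × 10^7 m²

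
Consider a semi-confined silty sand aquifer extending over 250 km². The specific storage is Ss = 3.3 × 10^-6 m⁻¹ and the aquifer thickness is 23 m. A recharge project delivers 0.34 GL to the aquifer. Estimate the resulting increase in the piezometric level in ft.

Δh ≈ 58.8 ft

S = Ss × b = 3.3 × 10^-6 m⁻¹ × 23 m = 7.59 × 10^-5
A = 250 km² = 2.5 × 10^8 m²
ΔV = 0.34 GL = 3.4 × 10^5 m³
Δh = ΔV / (S × A) = 3.4 × 10^5 m³ / (7.59 × 10^-5 × 2.5 × 10^8 m²) = 17.92 m
Δh = 17.92 m = 58.79 ft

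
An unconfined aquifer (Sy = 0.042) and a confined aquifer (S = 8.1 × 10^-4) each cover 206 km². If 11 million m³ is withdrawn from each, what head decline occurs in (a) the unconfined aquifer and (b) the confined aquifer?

A = 206 km² = 2.06 × 10^8 m²
ΔV = 11 million m³ = 1.1 × 10^7 m³
Unconfined: Δh_u = ΔV/(Sy·A) = 1.1 × 10^7/(0.042 × 2.06 × 10^8) = 1.271 m
Confined: Δh_c = ΔV/(S·A) = 1.1 × 10^7/(8.1 × 10^-4 × 2.06 × 10^8) = 65.92 m

Δh_u ≈ 1.27 m; Δh_c ≈ 65.9 m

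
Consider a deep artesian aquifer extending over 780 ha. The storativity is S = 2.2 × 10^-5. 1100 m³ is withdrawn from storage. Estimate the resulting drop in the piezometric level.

A = 780 ha = 7.8 × 10^6 m²
Δh = ΔV / (S × A) = 1100 m³ / (2.2 × 10^-5 × 7.8 × 10^6 m²) = 6.41 m

Δh ≈ 6.41 m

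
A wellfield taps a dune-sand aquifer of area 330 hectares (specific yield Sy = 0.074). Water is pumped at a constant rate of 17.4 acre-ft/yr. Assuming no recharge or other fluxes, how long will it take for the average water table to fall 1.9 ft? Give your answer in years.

A = 330 hectares = 3.3 × 10^6 m²
Δh = 1.9 ft = 0.5791 m
ΔV = Sy × A × Δh = 0.074 × 3.3 × 10^6 × 0.5791 = 1.414 × 10^5 m³
Q = 17.4 acre-ft/yr = 58.8 m³/d
t = ΔV / Q = 1.414 × 10^5 m³ / 58.8 m³/d = 2405 d
t = 2405 d ≈ 6.589 years

t ≈ 6.59 years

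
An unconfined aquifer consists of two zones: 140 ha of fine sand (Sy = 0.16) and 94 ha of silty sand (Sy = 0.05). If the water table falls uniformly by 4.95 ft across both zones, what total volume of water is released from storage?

A₁ = 140 ha = 1.4 × 10^6 m²; A₂ = 94 ha = 9.4 × 10^5 m²
Δh = 4.95 ft = 1.509 m
ΔV₁ = 0.16 × 1.4 × 10^6 × 1.509 = 3.38 × 10^5 m³
ΔV₂ = 0.05 × 9.4 × 10^5 × 1.509 = 70910 m³
ΔV = ΔV₁ + ΔV₂ = 4.089 × 10^5 m³

ΔV ≈ 4.09 × 10^5 m³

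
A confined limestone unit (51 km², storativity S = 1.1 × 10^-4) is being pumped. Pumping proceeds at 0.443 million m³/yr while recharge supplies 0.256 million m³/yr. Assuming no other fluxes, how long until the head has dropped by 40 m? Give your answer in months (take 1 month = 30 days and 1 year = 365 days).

A = 51 km² = 5.1 × 10^7 m²
ΔV = S × A × Δh = 1.1 × 10^-4 × 5.1 × 10^7 × 40 = 2.244 × 10^5 m³
Net withdrawal = 0.443 − 0.256 = 0.187 million m³/yr = 512.3 m³/d
t = ΔV / Q = 2.244 × 10^5 m³ / 512.3 m³/d = 438 d
t = 438 d ≈ 14.6 months

t ≈ 14.6 months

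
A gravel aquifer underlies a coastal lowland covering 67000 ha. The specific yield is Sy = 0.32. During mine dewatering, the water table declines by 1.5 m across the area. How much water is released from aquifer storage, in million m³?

ΔV ≈ 322 million m³

A = 67000 ha = 6.7 × 10^8 m²
ΔV = Sy × A × Δh = 0.32 × 6.7 × 10^8 m² × 1.5 m = 3.216 × 10^8 m³
ΔV = 3.216 × 10^8 m³ = 321.6 million m³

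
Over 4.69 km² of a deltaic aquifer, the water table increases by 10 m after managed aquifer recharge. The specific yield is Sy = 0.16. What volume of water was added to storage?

A = 4.69 km² = 4.69 × 10^6 m²
ΔV = Sy × A × Δh = 0.16 × 4.69 × 10^6 m² × 10 m = 7.504 × 10^6 m³

ΔV ≈ 7.5 × 10^6 m³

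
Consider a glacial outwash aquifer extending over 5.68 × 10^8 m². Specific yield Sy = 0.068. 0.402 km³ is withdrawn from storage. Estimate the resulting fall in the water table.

Δh ≈ 10.4 m

ΔV = 0.402 km³ = 4.02 × 10^8 m³
Δh = ΔV / (Sy × A) = 4.02 × 10^8 m³ / (0.068 × 5.68 × 10^8 m²) = 10.41 m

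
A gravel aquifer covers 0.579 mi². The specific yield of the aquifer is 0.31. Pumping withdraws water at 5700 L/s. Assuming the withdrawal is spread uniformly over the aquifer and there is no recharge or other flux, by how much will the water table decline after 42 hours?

Δh ≈ 1.85 m

A = 0.579 mi² = 1.5 × 10^6 m²
Q = 5700 L/s = 4.925 × 10^5 m³/d
t = 42 hours = 1.75 d
ΔV = Q × t = 4.925 × 10^5 m³/d × 1.75 d = 8.618 × 10^5 m³
Δh = ΔV / (Sy × A) = 8.618 × 10^5 / (0.31 × 1.5 × 10^6) = 1.854 m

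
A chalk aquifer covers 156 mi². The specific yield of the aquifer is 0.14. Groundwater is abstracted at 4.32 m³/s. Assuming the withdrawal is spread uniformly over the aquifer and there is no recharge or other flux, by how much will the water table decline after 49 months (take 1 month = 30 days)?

A = 156 mi² = 4.04 × 10^8 m²
Q = 4.32 m³/s = 3.732 × 10^5 m³/d
t = 49 months = 1470 d
ΔV = Q × t = 3.732 × 10^5 m³/d × 1470 d = 5.487 × 10^8 m³
Δh = ΔV / (Sy × A) = 5.487 × 10^8 / (0.14 × 4.04 × 10^8) = 9.7 m

Δh ≈ 9.7 m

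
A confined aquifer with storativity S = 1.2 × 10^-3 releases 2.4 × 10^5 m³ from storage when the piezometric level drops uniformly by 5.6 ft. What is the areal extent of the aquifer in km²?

Δh = 5.6 ft = 1.707 m
A = ΔV / (S × Δh) = 2.4 × 10^5 / (0.0012 × 1.707) = 1.172 × 10^8 m²
A = 1.172 × 10^8 m² = 117.2 km²

A ≈ 117 km²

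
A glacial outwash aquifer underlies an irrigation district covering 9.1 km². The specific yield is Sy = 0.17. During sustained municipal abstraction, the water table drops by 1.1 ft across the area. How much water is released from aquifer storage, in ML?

A = 9.1 km² = 9.1 × 10^6 m²
Δh = 1.1 ft = 0.3353 m
ΔV = Sy × A × Δh = 0.17 × 9.1 × 10^6 m² × 0.3353 m = 5.187 × 10^5 m³
ΔV = 5.187 × 10^5 m³ = 518.7 ML

ΔV ≈ 519 ML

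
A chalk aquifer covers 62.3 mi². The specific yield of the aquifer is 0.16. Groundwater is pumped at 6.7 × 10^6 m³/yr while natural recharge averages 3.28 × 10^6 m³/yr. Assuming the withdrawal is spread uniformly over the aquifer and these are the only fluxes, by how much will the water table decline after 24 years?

A = 62.3 mi² = 1.614 × 10^8 m²
Net abstraction = 6.7 × 10^6 − 3.28 × 10^6 = 3.42 × 10^6 m³/yr
Q_net = 3.42 × 10^6 m³/yr = 9370 m³/d
t = 24 years = 8760 d
ΔV = Q × t = 9370 m³/d × 8760 d = 8.208 × 10^7 m³
Δh = ΔV / (Sy × A) = 8.208 × 10^7 / (0.16 × 1.614 × 10^8) = 3.179 m

Δh ≈ 3.18 m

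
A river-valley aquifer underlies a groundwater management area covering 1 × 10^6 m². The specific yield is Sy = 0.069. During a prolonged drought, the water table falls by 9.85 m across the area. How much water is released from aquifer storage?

ΔV = Sy × A × Δh = 0.069 × 1 × 10^6 m² × 9.85 m = 6.796 × 10^5 m³

ΔV ≈ 6.8 × 10^5 m³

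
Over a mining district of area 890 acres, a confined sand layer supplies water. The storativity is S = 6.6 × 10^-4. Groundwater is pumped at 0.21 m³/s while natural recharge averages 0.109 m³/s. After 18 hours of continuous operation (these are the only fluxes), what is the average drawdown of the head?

Δh ≈ 2.75 m

A = 890 acres = 3.602 × 10^6 m²
Net abstraction = 0.21 − 0.109 = 0.101 m³/s
Q_net = 0.101 m³/s = 8726 m³/d
t = 18 hours = 0.75 d
ΔV = Q × t = 8726 m³/d × 0.75 d = 6545 m³
Δh = ΔV / (S × A) = 6545 / (6.6 × 10^-4 × 3.602 × 10^6) = 2.753 m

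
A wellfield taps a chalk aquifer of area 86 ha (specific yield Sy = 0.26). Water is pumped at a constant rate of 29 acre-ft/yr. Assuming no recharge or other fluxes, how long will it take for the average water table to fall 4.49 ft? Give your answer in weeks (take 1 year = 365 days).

A = 86 ha = 8.6 × 10^5 m²
Δh = 4.49 ft = 1.369 m
ΔV = Sy × A × Δh = 0.26 × 8.6 × 10^5 × 1.369 = 3.06 × 10^5 m³
Q = 29 acre-ft/yr = 98 m³/d
t = ΔV / Q = 3.06 × 10^5 m³ / 98 m³/d = 3122 d
t = 3122 d ≈ 446.1 weeks

t ≈ 446 weeks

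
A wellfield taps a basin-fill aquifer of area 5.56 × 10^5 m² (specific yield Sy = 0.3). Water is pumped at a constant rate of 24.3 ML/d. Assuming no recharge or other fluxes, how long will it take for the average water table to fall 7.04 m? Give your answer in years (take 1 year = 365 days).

ΔV = Sy × A × Δh = 0.3 × 5.56 × 10^5 × 7.04 = 1.174 × 10^6 m³
Q = 24.3 ML/d = 24300 m³/d
t = ΔV / Q = 1.174 × 10^6 m³ / 24300 m³/d = 48.32 d
t = 48.32 d ≈ 0.1324 years

t ≈ 0.132 years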